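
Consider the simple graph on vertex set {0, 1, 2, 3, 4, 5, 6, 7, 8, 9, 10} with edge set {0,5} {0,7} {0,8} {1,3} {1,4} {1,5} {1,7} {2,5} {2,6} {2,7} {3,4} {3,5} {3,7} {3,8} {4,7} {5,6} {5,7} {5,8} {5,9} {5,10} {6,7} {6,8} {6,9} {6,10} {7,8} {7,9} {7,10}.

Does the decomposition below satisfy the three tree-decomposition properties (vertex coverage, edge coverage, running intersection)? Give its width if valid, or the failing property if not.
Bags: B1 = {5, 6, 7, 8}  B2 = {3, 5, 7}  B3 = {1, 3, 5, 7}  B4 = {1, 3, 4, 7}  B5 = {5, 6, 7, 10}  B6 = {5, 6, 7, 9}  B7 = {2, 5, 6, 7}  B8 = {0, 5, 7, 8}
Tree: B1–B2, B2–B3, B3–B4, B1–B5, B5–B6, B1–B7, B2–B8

No — edge (8,3) lies in no bag.

A tree decomposition must satisfy three properties: every vertex lies in some bag; for every edge, both endpoints lie together in some bag; and for every vertex, the bags containing it form a connected subtree. Here edge (8,3) lies in no bag, so the decomposition is invalid.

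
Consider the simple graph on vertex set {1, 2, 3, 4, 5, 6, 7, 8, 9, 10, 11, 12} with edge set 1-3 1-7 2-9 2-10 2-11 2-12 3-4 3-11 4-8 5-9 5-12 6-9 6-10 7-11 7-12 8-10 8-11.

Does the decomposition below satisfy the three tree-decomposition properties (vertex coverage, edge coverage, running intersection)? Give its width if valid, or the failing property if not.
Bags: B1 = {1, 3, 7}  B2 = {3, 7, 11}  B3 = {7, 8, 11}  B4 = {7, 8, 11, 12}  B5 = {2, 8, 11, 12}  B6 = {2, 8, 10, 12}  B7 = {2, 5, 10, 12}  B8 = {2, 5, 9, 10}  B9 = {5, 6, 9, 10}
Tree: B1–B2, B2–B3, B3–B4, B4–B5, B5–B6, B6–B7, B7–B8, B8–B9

A tree decomposition must satisfy three properties: every vertex lies in some bag; for every edge, both endpoints lie together in some bag; and for every vertex, the bags containing it form a connected subtree. Here vertex 4 appears in no bag, so the decomposition is invalid.

No — vertex 4 appears in no bag.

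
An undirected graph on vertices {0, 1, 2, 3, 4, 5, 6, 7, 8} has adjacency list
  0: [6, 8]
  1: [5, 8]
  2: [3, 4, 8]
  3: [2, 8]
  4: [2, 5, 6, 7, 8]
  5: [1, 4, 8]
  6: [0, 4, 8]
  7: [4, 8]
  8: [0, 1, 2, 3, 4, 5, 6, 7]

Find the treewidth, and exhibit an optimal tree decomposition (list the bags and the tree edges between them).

Treewidth 2.
One optimal decomposition is:
Bags: B1 = {4, 5, 8}  B2 = {4, 6, 8}  B3 = {1, 5, 8}  B4 = {2, 4, 8}  B5 = {2, 3, 8}  B6 = {0, 6, 8}  B7 = {4, 7, 8}
Tree: B1–B2, B1–B3, B1–B4, B4–B5, B2–B6, B1–B7

Each bag holds 3 vertices, so the decomposition has width 2, which upper-bounds the treewidth. Conversely, {0, 6, 8} is a clique of size 3, and the vertices of any clique must share a bag in every tree decomposition; so some bag has ≥ 3 vertices and tw(G) ≥ 2. Combining the bounds, tw(G) = 2.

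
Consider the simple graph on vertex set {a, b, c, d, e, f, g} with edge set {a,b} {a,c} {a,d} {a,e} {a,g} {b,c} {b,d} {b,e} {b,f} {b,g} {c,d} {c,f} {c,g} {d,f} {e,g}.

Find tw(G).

A width-3 tree decomposition is:
Bags: B1 = {a, b, c, g}  B2 = {a, b, c, d}  B3 = {a, b, e, g}  B4 = {b, c, d, f}
Tree: B1–B2, B1–B3, B2–B4
Every bag has size at most 4, so the width is 4 − 1 = 3 and tw(G) ≤ 3. On the other hand G contains the 4-clique {a, b, e, g}. A clique must lie in a single bag of any decomposition, so no decomposition can have width below 3. Combining the bounds, tw(G) = 3.

3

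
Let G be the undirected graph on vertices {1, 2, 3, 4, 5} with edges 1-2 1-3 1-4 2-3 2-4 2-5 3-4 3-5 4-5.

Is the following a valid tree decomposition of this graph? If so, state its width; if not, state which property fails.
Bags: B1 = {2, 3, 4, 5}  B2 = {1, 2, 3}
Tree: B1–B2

A tree decomposition must satisfy three properties: every vertex lies in some bag; for every edge, both endpoints lie together in some bag; and for every vertex, the bags containing it form a connected subtree. Here edge (4,1) lies in no bag, so the decomposition is invalid.

No — edge (4,1) lies in no bag.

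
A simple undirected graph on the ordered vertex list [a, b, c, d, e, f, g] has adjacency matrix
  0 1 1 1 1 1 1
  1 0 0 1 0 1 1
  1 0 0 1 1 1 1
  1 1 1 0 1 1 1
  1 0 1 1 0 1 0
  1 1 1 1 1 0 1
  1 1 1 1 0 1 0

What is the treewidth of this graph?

4

A width-4 tree decomposition is:
Bags: B1 = {a, c, d, f, g}  B2 = {a, b, d, f, g}  B3 = {a, c, d, e, f}
Tree: B1–B2, B1–B3
Each bag holds 5 vertices, so the decomposition has width 4, which upper-bounds the treewidth. Conversely, {a, c, d, f, g} is a clique of size 5, and the vertices of any clique must share a bag in every tree decomposition; so some bag has ≥ 5 vertices and tw(G) ≥ 4. Hence tw(G) = 4 exactly.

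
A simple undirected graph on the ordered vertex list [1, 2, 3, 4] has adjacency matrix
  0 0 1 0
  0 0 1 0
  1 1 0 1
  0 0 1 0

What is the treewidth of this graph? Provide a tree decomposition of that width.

Treewidth 1.
One optimal decomposition is:
Bags: B1 = {1, 3}  B2 = {2, 3}  B3 = {3, 4}
Tree: B1–B2, B2–B3

Each bag holds 2 vertices, so the decomposition has width 1, which upper-bounds the treewidth. Since G has at least one edge (e.g. 3–1), it is not an edgeless graph, so tw(G) ≥ 1. Therefore the treewidth is 1.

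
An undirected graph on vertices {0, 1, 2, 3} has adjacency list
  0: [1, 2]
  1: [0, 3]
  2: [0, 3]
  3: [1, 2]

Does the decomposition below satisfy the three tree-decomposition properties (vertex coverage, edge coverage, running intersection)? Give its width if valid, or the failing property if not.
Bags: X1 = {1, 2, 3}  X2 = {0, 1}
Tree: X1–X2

No — edge (2,0) lies in no bag.

A tree decomposition must satisfy three properties: every vertex lies in some bag; for every edge, both endpoints lie together in some bag; and for every vertex, the bags containing it form a connected subtree. Here edge (2,0) lies in no bag, so the decomposition is invalid.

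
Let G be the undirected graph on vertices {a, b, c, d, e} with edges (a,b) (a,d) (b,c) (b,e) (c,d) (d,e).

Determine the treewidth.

2

A width-2 tree decomposition is:
Bags: B1 = {b, d, e}  B2 = {a, b, d}  B3 = {b, c, d}
Tree: B1–B2, B2–B3
Each bag holds 3 vertices, so the decomposition has width 2, which upper-bounds the treewidth. The edges d–e–b–a–d form a cycle, so G is not a tree and its treewidth is at least 2. Hence tw(G) = 2 exactly.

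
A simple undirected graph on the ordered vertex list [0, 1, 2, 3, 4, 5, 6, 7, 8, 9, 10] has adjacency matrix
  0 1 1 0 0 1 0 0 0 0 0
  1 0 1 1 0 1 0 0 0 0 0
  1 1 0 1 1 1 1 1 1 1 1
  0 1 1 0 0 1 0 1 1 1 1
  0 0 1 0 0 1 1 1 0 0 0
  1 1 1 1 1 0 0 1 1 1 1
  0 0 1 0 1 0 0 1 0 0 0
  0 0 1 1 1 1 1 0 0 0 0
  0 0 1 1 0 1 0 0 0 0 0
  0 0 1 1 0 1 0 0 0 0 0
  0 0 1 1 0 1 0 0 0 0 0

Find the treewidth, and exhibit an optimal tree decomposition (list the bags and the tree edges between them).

Treewidth 3.
Bags: B1 = {2, 3, 5, 7}  B2 = {2, 3, 5, 8}  B3 = {2, 3, 5, 9}  B4 = {1, 2, 3, 5}  B5 = {0, 1, 2, 5}  B6 = {2, 3, 5, 10}  B7 = {2, 4, 5, 7}  B8 = {2, 4, 6, 7}
Tree: B1–B2, B1–B3, B2–B4, B4–B5, B4–B6, B1–B7, B7–B8

Each bag holds 4 vertices, so the decomposition has width 3, which upper-bounds the treewidth. Conversely, {0, 1, 2, 5} is a clique of size 4, and the vertices of any clique must share a bag in every tree decomposition; so some bag has ≥ 4 vertices and tw(G) ≥ 3. Hence tw(G) = 3 exactly.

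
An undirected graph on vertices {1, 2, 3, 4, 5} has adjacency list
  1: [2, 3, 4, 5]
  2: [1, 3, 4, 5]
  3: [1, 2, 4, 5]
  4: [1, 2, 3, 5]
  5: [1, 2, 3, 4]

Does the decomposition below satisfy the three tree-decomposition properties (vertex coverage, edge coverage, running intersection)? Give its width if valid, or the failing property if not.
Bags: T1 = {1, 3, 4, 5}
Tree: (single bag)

No — vertex 2 appears in no bag.

A tree decomposition must satisfy three properties: every vertex lies in some bag; for every edge, both endpoints lie together in some bag; and for every vertex, the bags containing it form a connected subtree. Here vertex 2 appears in no bag, so the decomposition is invalid.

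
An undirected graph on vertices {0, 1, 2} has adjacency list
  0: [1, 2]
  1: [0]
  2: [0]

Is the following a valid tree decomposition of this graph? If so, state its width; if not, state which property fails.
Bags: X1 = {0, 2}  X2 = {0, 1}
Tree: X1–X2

Yes; width 1.

Checking the three conditions: (i) the bags cover all of {0, 1, 2}; (ii) for each edge, some bag contains both endpoints; (iii) the bags containing any fixed vertex form a subtree. All hold, so the decomposition is valid with width 2 − 1 = 1.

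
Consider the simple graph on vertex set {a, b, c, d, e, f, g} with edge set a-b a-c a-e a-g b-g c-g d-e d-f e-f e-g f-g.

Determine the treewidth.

2

A width-2 tree decomposition is:
Bags: B1 = {a, e, g}  B2 = {a, c, g}  B3 = {e, f, g}  B4 = {a, b, g}  B5 = {d, e, f}
Tree: B1–B2, B1–B3, B1–B4, B3–B5
Each bag holds 3 vertices, so the decomposition has width 2, which upper-bounds the treewidth. For the lower bound, the 3 vertices {d, e, f} are pairwise adjacent, and any tree decomposition puts a clique entirely inside one bag — forcing width ≥ 2. Hence tw(G) = 2 exactly.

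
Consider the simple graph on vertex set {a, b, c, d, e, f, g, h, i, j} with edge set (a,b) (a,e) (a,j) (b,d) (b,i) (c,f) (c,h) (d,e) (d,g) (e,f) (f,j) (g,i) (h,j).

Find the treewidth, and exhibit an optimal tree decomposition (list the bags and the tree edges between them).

Treewidth 2.
Bags: B1 = {c, f, h}  B2 = {f, h, j}  B3 = {e, f, j}  B4 = {a, e, j}  B5 = {a, d, e}  B6 = {a, b, d}  B7 = {b, d, g}  B8 = {b, g, i}
Tree: B1–B2, B2–B3, B3–B4, B4–B5, B5–B6, B6–B7, B7–B8

Every bag has size at most 3, so the width is 3 − 1 = 2 and tw(G) ≤ 2. Since c–h–j–f–c is a cycle in G, G is not acyclic. Forests are exactly the graphs of treewidth ≤ 1, so tw(G) ≥ 2. Hence tw(G) = 2 exactly.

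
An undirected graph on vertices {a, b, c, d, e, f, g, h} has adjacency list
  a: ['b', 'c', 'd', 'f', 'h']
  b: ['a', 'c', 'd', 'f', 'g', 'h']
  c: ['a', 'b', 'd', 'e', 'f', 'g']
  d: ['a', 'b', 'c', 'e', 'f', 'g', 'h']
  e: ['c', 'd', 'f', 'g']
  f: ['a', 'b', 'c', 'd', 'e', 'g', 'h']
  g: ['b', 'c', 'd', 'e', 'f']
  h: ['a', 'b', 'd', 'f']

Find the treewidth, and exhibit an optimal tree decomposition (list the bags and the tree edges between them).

Treewidth 4.
Bags: B1 = {a, b, c, d, f}  B2 = {a, b, d, f, h}  B3 = {b, c, d, f, g}  B4 = {c, d, e, f, g}
Tree: B1–B2, B1–B3, B3–B4

Every bag has size at most 5, so the width is 5 − 1 = 4 and tw(G) ≤ 4. Conversely, {c, d, e, f, g} is a clique of size 5, and the vertices of any clique must share a bag in every tree decomposition; so some bag has ≥ 5 vertices and tw(G) ≥ 4. Therefore the treewidth is 4.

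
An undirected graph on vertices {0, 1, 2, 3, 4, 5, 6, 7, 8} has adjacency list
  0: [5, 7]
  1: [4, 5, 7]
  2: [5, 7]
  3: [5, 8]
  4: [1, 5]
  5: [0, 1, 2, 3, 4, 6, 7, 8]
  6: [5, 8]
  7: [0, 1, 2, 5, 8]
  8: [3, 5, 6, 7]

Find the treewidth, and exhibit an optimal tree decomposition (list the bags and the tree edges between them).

Treewidth 2.
One optimal decomposition is:
Bags: B1 = {5, 7, 8}  B2 = {3, 5, 8}  B3 = {1, 5, 7}  B4 = {0, 5, 7}  B5 = {5, 6, 8}  B6 = {1, 4, 5}  B7 = {2, 5, 7}
Tree: B1–B2, B1–B3, B3–B4, B2–B5, B3–B6, B1–B7

Every bag has size at most 3, so the width is 3 − 1 = 2 and tw(G) ≤ 2. On the other hand G contains the 3-clique {3, 5, 8}. A clique must lie in a single bag of any decomposition, so no decomposition can have width below 2. The upper and lower bounds meet at 2, so that is the treewidth.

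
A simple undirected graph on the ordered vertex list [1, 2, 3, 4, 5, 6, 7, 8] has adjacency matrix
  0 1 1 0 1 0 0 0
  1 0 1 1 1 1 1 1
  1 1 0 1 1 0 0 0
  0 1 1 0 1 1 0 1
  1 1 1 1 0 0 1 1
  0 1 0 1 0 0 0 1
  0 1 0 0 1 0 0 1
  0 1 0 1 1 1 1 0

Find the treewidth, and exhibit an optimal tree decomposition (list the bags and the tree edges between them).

Treewidth 3.
Bags: B1 = {2, 4, 5, 8}  B2 = {2, 3, 4, 5}  B3 = {1, 2, 3, 5}  B4 = {2, 4, 6, 8}  B5 = {2, 5, 7, 8}
Tree: B1–B2, B2–B3, B1–B4, B1–B5

The largest bag has 4 vertices, giving width 3; this decomposition certifies tw(G) ≤ 3. Conversely, {2, 4, 5, 8} is a clique of size 4, and the vertices of any clique must share a bag in every tree decomposition; so some bag has ≥ 4 vertices and tw(G) ≥ 3. Therefore the treewidth is 3.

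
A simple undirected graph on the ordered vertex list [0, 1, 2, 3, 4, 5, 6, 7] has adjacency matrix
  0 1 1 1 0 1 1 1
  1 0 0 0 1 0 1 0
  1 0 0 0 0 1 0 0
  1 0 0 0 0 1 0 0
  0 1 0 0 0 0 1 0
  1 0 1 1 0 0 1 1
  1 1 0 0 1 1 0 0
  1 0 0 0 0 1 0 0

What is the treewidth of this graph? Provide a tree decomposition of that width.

Treewidth 2.
Bags: B1 = {0, 5, 6}  B2 = {0, 1, 6}  B3 = {0, 5, 7}  B4 = {1, 4, 6}  B5 = {0, 3, 5}  B6 = {0, 2, 5}
Tree: B1–B2, B1–B3, B2–B4, B3–B5, B3–B6

Every bag has size at most 3, so the width is 3 − 1 = 2 and tw(G) ≤ 2. Conversely, {0, 1, 6} is a clique of size 3, and the vertices of any clique must share a bag in every tree decomposition; so some bag has ≥ 3 vertices and tw(G) ≥ 2. Hence tw(G) = 2 exactly.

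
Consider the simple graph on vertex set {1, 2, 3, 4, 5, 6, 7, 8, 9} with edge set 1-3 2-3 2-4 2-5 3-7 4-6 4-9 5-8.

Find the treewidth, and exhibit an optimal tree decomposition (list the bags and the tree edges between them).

Every bag has size at most 2, so the width is 2 − 1 = 1 and tw(G) ≤ 1. Any graph with an edge has treewidth ≥ 1, and G has the edge 4–2. The upper and lower bounds meet at 1, so that is the treewidth.

Treewidth 1.
Bags: B1 = {2, 4}  B2 = {2, 5}  B3 = {2, 3}  B4 = {5, 8}  B5 = {3, 7}  B6 = {1, 3}  B7 = {4, 6}  B8 = {4, 9}
Tree: B1–B2, B2–B3, B2–B4, B3–B5, B3–B6, B1–B7, B7–B8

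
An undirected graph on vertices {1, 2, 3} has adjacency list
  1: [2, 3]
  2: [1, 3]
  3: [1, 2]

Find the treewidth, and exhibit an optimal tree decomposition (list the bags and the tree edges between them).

Treewidth 2.
One such decomposition:
Bags: B1 = {1, 2, 3}
Tree: (single bag)

With just one bag of size 3, the width is 3 − 1 = 2, so tw(G) ≤ 2. For the lower bound, the 3 vertices {1, 2, 3} are pairwise adjacent, and any tree decomposition puts a clique entirely inside one bag — forcing width ≥ 2. The upper and lower bounds meet at 2, so that is the treewidth.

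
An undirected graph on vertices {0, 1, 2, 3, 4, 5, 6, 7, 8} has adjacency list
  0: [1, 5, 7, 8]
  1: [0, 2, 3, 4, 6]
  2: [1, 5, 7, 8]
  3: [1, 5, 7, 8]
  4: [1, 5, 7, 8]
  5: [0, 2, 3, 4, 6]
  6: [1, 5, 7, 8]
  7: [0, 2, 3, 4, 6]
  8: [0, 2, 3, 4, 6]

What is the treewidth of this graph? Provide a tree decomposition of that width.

Each bag holds 5 vertices, so the decomposition has width 4, which upper-bounds the treewidth. For the lower bound: the 5 vertex sets {3,7}, {1,6}, {4,8}, {5}, {0} are disjoint, each induces a connected subgraph, and every pair is joined by at least one edge of G. Contracting each set to a single vertex therefore yields K_{5} as a minor, and since treewidth is minor-monotone, tw(G) ≥ tw(K_{5}) = 4. The upper and lower bounds meet at 4, so that is the treewidth.

Treewidth 4.
One such decomposition:
Bags: B1 = {1, 3, 5, 7, 8}  B2 = {1, 5, 6, 7, 8}  B3 = {1, 4, 5, 7, 8}  B4 = {0, 1, 5, 7, 8}  B5 = {1, 2, 5, 7, 8}
Tree: B1–B2, B2–B3, B3–B4, B4–B5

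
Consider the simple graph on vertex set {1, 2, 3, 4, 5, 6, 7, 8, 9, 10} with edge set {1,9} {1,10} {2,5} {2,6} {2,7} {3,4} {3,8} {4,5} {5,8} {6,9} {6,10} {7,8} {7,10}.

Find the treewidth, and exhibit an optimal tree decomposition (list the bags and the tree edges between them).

Treewidth 2.
Bags: B1 = {1, 9, 10}  B2 = {6, 9, 10}  B3 = {6, 7, 10}  B4 = {2, 6, 7}  B5 = {2, 7, 8}  B6 = {2, 5, 8}  B7 = {3, 5, 8}  B8 = {3, 4, 5}
Tree: B1–B2, B2–B3, B3–B4, B4–B5, B5–B6, B6–B7, B7–B8

The largest bag has 3 vertices, giving width 2; this decomposition certifies tw(G) ≤ 2. The edges 1–9–6–10–1 form a cycle, so G is not a tree and its treewidth is at least 2. The upper and lower bounds meet at 2, so that is the treewidth.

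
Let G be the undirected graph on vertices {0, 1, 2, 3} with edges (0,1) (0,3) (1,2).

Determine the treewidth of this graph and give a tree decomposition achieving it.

Treewidth 1.
One optimal decomposition is:
Bags: B1 = {1, 2}  B2 = {0, 1}  B3 = {0, 3}
Tree: B1–B2, B2–B3

Every bag has size at most 2, so the width is 2 − 1 = 1 and tw(G) ≤ 1. G has an edge, so its treewidth is at least 1. Hence tw(G) = 1 exactly.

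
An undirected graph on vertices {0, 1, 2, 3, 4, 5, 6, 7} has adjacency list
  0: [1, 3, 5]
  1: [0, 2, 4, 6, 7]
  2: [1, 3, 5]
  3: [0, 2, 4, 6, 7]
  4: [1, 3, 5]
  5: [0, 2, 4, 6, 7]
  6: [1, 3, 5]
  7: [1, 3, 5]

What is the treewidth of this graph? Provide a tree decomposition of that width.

Every bag has size at most 4, so the width is 4 − 1 = 3 and tw(G) ≤ 3. For the lower bound: the 4 vertex sets {0,5}, {1,4}, {3}, {2} are disjoint, each induces a connected subgraph, and every pair is joined by at least one edge of G. Contracting each set to a single vertex therefore yields K_{4} as a minor, and since treewidth is minor-monotone, tw(G) ≥ tw(K_{4}) = 3. Combining the bounds, tw(G) = 3.

Treewidth 3.
One such decomposition:
Bags: B1 = {0, 1, 3, 5}  B2 = {1, 3, 4, 5}  B3 = {1, 2, 3, 5}  B4 = {1, 3, 5, 7}  B5 = {1, 3, 5, 6}
Tree: B1–B2, B2–B3, B3–B4, B4–B5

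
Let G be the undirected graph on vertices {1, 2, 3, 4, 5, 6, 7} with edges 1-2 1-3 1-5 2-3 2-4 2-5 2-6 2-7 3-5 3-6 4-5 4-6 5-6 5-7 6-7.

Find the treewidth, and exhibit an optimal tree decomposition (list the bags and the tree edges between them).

Every bag has size at most 4, so the width is 4 − 1 = 3 and tw(G) ≤ 3. For the lower bound, the 4 vertices {1, 2, 3, 5} are pairwise adjacent, and any tree decomposition puts a clique entirely inside one bag — forcing width ≥ 3. Therefore the treewidth is 3.

Treewidth 3.
One optimal decomposition is:
Bags: B1 = {2, 3, 5, 6}  B2 = {1, 2, 3, 5}  B3 = {2, 5, 6, 7}  B4 = {2, 4, 5, 6}
Tree: B1–B2, B1–B3, B1–B4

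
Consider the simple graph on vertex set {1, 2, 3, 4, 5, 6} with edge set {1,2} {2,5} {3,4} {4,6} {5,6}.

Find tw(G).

A width-1 tree decomposition is:
Bags: B1 = {5, 6}  B2 = {2, 5}  B3 = {1, 2}  B4 = {4, 6}  B5 = {3, 4}
Tree: B1–B2, B2–B3, B1–B4, B4–B5
Every bag has size at most 2, so the width is 2 − 1 = 1 and tw(G) ≤ 1. G has an edge, so its treewidth is at least 1. Hence tw(G) = 1 exactly.

1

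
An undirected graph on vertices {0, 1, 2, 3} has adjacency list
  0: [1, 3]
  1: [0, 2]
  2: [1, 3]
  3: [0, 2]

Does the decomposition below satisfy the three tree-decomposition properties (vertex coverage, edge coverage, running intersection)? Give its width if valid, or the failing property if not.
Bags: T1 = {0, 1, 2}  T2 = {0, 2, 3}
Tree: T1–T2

Every vertex of G appears in some bag (union = {0, 1, 2, 3}); every edge is covered by a bag; and for each vertex v the set of bags containing v is connected in the bag tree. The decomposition is therefore valid. The largest bag has 3 vertices, so the width is 2.

Yes; width 2.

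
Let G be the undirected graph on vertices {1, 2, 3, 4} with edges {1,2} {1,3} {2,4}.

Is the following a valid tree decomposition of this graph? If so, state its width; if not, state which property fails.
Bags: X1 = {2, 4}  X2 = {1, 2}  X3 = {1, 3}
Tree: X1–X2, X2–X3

Checking the three conditions: (i) the bags cover all of {1, 2, 3, 4}; (ii) for each edge, some bag contains both endpoints; (iii) the bags containing any fixed vertex form a subtree. All hold, so the decomposition is valid with width 2 − 1 = 1.

Yes; width 1.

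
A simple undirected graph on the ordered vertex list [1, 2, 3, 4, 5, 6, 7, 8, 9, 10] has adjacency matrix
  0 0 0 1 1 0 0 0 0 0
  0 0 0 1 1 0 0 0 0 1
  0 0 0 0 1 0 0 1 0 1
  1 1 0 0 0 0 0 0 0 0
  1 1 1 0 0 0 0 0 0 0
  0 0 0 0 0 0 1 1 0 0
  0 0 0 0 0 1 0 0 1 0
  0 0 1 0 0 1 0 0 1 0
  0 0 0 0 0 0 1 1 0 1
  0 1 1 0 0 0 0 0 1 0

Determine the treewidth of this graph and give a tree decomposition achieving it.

The largest bag has 3 vertices, giving width 2; this decomposition certifies tw(G) ≤ 2. Since 7–6–8–9–7 is a cycle in G, G is not acyclic. Forests are exactly the graphs of treewidth ≤ 1, so tw(G) ≥ 2. Therefore the treewidth is 2.

Treewidth 2.
One optimal decomposition is:
Bags: B1 = {6, 7, 9}  B2 = {6, 8, 9}  B3 = {8, 9, 10}  B4 = {3, 8, 10}  B5 = {2, 3, 10}  B6 = {2, 3, 5}  B7 = {2, 4, 5}  B8 = {1, 4, 5}
Tree: B1–B2, B2–B3, B3–B4, B4–B5, B5–B6, B6–B7, B7–B8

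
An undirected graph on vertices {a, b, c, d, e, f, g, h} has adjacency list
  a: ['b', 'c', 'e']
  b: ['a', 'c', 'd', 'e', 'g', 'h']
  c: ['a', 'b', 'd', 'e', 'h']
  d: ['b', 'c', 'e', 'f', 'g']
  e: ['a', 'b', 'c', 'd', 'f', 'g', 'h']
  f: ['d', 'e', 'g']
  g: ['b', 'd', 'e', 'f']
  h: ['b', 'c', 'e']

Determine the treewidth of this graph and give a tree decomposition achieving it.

Treewidth 3.
Bags: B1 = {b, c, e, h}  B2 = {b, c, d, e}  B3 = {b, d, e, g}  B4 = {a, b, c, e}  B5 = {d, e, f, g}
Tree: B1–B2, B2–B3, B1–B4, B3–B5

Every bag has size at most 4, so the width is 4 − 1 = 3 and tw(G) ≤ 3. On the other hand G contains the 4-clique {d, e, f, g}. A clique must lie in a single bag of any decomposition, so no decomposition can have width below 3. Combining the bounds, tw(G) = 3.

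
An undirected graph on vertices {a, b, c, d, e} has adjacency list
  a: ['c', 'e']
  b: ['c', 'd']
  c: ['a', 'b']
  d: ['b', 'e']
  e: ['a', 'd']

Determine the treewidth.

A width-2 tree decomposition is:
Bags: B1 = {a, c, e}  B2 = {b, c, e}  B3 = {b, d, e}
Tree: B1–B2, B2–B3
Each bag holds 3 vertices, so the decomposition has width 2, which upper-bounds the treewidth. For the lower bound, G contains the cycle e–a–c–b–d–e, so G is not a forest; only forests have treewidth ≤ 1, hence tw(G) ≥ 2. Therefore the treewidth is 2.

2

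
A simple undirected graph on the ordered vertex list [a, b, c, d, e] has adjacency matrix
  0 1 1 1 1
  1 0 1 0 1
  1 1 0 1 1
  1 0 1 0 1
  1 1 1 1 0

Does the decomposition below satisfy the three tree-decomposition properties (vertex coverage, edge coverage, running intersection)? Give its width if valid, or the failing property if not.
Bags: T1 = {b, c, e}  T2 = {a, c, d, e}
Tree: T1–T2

A tree decomposition must satisfy three properties: every vertex lies in some bag; for every edge, both endpoints lie together in some bag; and for every vertex, the bags containing it form a connected subtree. Here edge (a,b) lies in no bag, so the decomposition is invalid.

No — edge (a,b) lies in no bag.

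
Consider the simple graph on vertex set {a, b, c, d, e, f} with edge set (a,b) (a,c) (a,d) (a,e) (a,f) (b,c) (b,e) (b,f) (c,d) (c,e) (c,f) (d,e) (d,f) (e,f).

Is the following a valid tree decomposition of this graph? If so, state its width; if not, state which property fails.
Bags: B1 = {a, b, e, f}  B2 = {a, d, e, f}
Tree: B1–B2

A tree decomposition must satisfy three properties: every vertex lies in some bag; for every edge, both endpoints lie together in some bag; and for every vertex, the bags containing it form a connected subtree. Here vertex c appears in no bag, so the decomposition is invalid.

No — vertex c appears in no bag.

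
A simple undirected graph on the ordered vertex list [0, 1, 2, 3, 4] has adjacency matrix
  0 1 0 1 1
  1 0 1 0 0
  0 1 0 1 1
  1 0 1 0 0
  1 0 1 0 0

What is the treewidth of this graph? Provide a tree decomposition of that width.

Treewidth 2.
One optimal decomposition is:
Bags: B1 = {0, 1, 2}  B2 = {0, 2, 4}  B3 = {0, 2, 3}
Tree: B1–B2, B2–B3

Each bag holds 3 vertices, so the decomposition has width 2, which upper-bounds the treewidth. Since 2–1–0–4–2 is a cycle in G, G is not acyclic. Forests are exactly the graphs of treewidth ≤ 1, so tw(G) ≥ 2. The upper and lower bounds meet at 2, so that is the treewidth.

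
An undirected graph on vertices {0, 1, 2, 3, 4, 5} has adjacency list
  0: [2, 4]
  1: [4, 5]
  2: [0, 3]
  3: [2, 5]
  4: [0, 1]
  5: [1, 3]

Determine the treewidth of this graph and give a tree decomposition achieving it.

Treewidth 2.
One such decomposition:
Bags: B1 = {2, 3, 5}  B2 = {1, 2, 5}  B3 = {1, 2, 4}  B4 = {0, 2, 4}
Tree: B1–B2, B2–B3, B3–B4

The largest bag has 3 vertices, giving width 2; this decomposition certifies tw(G) ≤ 2. For the lower bound, G contains the cycle 2–3–5–1–4–0–2, so G is not a forest; only forests have treewidth ≤ 1, hence tw(G) ≥ 2. Therefore the treewidth is 2.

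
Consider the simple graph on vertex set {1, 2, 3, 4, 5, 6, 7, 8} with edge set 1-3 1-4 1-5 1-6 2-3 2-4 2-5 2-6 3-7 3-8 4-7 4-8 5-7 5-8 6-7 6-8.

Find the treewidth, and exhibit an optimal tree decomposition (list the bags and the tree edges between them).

Each bag holds 5 vertices, so the decomposition has width 4, which upper-bounds the treewidth. For the lower bound: the 5 vertex sets {4,8}, {1,5}, {2,6}, {7}, {3} are disjoint, each induces a connected subgraph, and every pair is joined by at least one edge of G. Contracting each set to a single vertex therefore yields K_{5} as a minor, and since treewidth is minor-monotone, tw(G) ≥ tw(K_{5}) = 4. Hence tw(G) = 4 exactly.

Treewidth 4.
Bags: B1 = {1, 2, 4, 7, 8}  B2 = {1, 2, 5, 7, 8}  B3 = {1, 2, 6, 7, 8}  B4 = {1, 2, 3, 7, 8}
Tree: B1–B2, B2–B3, B3–B4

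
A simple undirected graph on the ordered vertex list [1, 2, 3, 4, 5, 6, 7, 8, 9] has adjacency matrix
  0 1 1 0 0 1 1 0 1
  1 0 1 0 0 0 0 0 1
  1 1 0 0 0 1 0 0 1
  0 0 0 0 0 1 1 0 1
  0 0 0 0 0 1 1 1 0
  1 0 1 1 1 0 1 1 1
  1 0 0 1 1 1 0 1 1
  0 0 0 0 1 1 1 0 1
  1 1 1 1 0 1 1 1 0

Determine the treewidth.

3

A width-3 tree decomposition is:
Bags: B1 = {1, 3, 6, 9}  B2 = {1, 2, 3, 9}  B3 = {1, 6, 7, 9}  B4 = {6, 7, 8, 9}  B5 = {5, 6, 7, 8}  B6 = {4, 6, 7, 9}
Tree: B1–B2, B1–B3, B3–B4, B4–B5, B3–B6
The largest bag has 4 vertices, giving width 3; this decomposition certifies tw(G) ≤ 3. For the lower bound, the 4 vertices {1, 2, 3, 9} are pairwise adjacent, and any tree decomposition puts a clique entirely inside one bag — forcing width ≥ 3. The upper and lower bounds meet at 3, so that is the treewidth.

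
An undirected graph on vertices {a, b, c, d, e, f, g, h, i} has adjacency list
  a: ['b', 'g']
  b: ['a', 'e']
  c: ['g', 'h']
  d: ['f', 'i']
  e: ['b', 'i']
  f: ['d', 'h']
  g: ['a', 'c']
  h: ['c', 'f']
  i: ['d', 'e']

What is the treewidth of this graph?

2

A width-2 tree decomposition is:
Bags: B1 = {a, c, g}  B2 = {a, b, c}  B3 = {b, c, e}  B4 = {c, e, i}  B5 = {c, d, i}  B6 = {c, d, f}  B7 = {c, f, h}
Tree: B1–B2, B2–B3, B3–B4, B4–B5, B5–B6, B6–B7
Every bag has size at most 3, so the width is 3 − 1 = 2 and tw(G) ≤ 2. For the lower bound, G contains the cycle c–g–a–b–e–i–d–f–h–c, so G is not a forest; only forests have treewidth ≤ 1, hence tw(G) ≥ 2. Combining the bounds, tw(G) = 2.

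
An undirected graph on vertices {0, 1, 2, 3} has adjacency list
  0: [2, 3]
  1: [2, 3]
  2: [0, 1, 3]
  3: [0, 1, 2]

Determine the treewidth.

A width-2 tree decomposition is:
Bags: B1 = {1, 2, 3}  B2 = {0, 2, 3}
Tree: B1–B2
Every bag has size at most 3, so the width is 3 − 1 = 2 and tw(G) ≤ 2. On the other hand G contains the 3-clique {0, 2, 3}. A clique must lie in a single bag of any decomposition, so no decomposition can have width below 2. The upper and lower bounds meet at 2, so that is the treewidth.

2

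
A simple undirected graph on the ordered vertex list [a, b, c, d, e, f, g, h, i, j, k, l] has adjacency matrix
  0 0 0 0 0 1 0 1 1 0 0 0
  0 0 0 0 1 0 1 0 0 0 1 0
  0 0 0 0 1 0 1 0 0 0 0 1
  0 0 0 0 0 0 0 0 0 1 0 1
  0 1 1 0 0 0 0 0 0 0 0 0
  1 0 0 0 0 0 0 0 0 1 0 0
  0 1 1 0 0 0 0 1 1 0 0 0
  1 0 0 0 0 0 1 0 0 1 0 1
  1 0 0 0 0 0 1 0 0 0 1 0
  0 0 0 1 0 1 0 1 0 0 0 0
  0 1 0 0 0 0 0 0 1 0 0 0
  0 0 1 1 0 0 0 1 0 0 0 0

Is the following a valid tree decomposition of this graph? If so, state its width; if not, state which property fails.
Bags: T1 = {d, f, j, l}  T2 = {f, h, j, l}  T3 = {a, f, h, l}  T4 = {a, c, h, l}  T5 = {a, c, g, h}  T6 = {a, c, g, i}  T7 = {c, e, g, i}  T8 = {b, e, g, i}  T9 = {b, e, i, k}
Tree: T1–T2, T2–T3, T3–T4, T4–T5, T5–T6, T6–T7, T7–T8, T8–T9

Yes; width 3.

Every vertex of G appears in some bag (union = {a, b, c, d, e, f, g, h, i, j, k, l}); every edge is covered by a bag; and for each vertex v the set of bags containing v is connected in the bag tree. The decomposition is therefore valid. The largest bag has 4 vertices, so the width is 3.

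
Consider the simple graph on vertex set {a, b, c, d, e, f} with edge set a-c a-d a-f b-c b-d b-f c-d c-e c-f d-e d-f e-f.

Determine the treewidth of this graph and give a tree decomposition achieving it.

Treewidth 3.
One such decomposition:
Bags: B1 = {b, c, d, f}  B2 = {a, c, d, f}  B3 = {c, d, e, f}
Tree: B1–B2, B2–B3

Each bag holds 4 vertices, so the decomposition has width 3, which upper-bounds the treewidth. Conversely, {c, d, e, f} is a clique of size 4, and the vertices of any clique must share a bag in every tree decomposition; so some bag has ≥ 4 vertices and tw(G) ≥ 3. Combining the bounds, tw(G) = 3.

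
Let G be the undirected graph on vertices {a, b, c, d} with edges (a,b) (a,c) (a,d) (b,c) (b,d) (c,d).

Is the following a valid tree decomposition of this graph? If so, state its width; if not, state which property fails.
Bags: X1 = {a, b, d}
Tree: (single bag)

A tree decomposition must satisfy three properties: every vertex lies in some bag; for every edge, both endpoints lie together in some bag; and for every vertex, the bags containing it form a connected subtree. Here vertex c appears in no bag, so the decomposition is invalid.

No — vertex c appears in no bag.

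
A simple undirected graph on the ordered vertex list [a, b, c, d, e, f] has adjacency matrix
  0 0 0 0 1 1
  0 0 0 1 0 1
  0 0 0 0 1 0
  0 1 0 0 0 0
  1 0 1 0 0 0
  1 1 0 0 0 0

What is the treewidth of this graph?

1

A width-1 tree decomposition is:
Bags: B1 = {b, d}  B2 = {b, f}  B3 = {a, f}  B4 = {a, e}  B5 = {c, e}
Tree: B1–B2, B2–B3, B3–B4, B4–B5
The largest bag has 2 vertices, giving width 1; this decomposition certifies tw(G) ≤ 1. Any graph with an edge has treewidth ≥ 1, and G has the edge d–b. The upper and lower bounds meet at 1, so that is the treewidth.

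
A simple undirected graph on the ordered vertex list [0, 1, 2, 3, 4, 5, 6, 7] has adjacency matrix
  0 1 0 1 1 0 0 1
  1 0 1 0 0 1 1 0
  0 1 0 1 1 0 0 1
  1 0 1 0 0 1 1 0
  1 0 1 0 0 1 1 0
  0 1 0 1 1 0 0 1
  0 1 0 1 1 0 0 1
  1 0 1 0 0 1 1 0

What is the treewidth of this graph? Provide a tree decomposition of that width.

Treewidth 4.
One such decomposition:
Bags: B1 = {0, 1, 3, 4, 7}  B2 = {1, 2, 3, 4, 7}  B3 = {1, 3, 4, 5, 7}  B4 = {1, 3, 4, 6, 7}
Tree: B1–B2, B2–B3, B3–B4

Each bag holds 5 vertices, so the decomposition has width 4, which upper-bounds the treewidth. For the lower bound: the 5 vertex sets {0,3}, {2,4}, {1,5}, {7}, {6} are disjoint, each induces a connected subgraph, and every pair is joined by at least one edge of G. Contracting each set to a single vertex therefore yields K_{5} as a minor, and since treewidth is minor-monotone, tw(G) ≥ tw(K_{5}) = 4. Combining the bounds, tw(G) = 4.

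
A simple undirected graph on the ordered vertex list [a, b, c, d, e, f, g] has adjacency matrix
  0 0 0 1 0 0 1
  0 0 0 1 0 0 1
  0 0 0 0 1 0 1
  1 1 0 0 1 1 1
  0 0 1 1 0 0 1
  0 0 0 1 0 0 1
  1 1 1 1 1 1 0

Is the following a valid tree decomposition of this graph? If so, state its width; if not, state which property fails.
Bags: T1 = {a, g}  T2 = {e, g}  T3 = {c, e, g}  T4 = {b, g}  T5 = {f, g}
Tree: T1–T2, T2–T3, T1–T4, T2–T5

No — vertex d appears in no bag.

A tree decomposition must satisfy three properties: every vertex lies in some bag; for every edge, both endpoints lie together in some bag; and for every vertex, the bags containing it form a connected subtree. Here vertex d appears in no bag, so the decomposition is invalid.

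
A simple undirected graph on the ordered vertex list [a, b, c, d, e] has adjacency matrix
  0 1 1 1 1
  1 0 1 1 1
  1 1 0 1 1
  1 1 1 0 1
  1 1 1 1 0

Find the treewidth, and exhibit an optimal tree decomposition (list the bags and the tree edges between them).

With just one bag of size 5, the width is 5 − 1 = 4, so tw(G) ≤ 4. Conversely, {a, b, c, d, e} is a clique of size 5, and the vertices of any clique must share a bag in every tree decomposition; so some bag has ≥ 5 vertices and tw(G) ≥ 4. Hence tw(G) = 4 exactly.

Treewidth 4.
One such decomposition:
Bags: B1 = {a, b, c, d, e}
Tree: (single bag)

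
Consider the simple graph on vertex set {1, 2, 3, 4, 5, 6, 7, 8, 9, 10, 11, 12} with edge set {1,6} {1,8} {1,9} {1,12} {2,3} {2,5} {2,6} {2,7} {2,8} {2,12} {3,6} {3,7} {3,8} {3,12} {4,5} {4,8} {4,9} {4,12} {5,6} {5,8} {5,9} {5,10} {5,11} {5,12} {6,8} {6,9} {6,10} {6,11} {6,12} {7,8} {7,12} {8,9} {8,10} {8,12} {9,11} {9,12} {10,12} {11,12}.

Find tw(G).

A width-4 tree decomposition is:
Bags: B1 = {2, 3, 6, 8, 12}  B2 = {2, 5, 6, 8, 12}  B3 = {5, 6, 8, 9, 12}  B4 = {1, 6, 8, 9, 12}  B5 = {4, 5, 8, 9, 12}  B6 = {2, 3, 7, 8, 12}  B7 = {5, 6, 9, 11, 12}  B8 = {5, 6, 8, 10, 12}
Tree: B1–B2, B2–B3, B3–B4, B3–B5, B1–B6, B3–B7, B2–B8
Every bag has size at most 5, so the width is 5 − 1 = 4 and tw(G) ≤ 4. On the other hand G contains the 5-clique {4, 5, 8, 9, 12}. A clique must lie in a single bag of any decomposition, so no decomposition can have width below 4. Combining the bounds, tw(G) = 4.

4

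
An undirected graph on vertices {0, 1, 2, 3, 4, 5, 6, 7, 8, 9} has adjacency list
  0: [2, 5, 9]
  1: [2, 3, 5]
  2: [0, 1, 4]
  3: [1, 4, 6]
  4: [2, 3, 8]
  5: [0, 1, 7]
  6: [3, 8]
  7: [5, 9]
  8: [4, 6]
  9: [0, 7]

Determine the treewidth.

A width-2 tree decomposition is:
Bags: B1 = {0, 7, 9}  B2 = {0, 5, 7}  B3 = {0, 2, 5}  B4 = {1, 2, 5}  B5 = {1, 2, 4}  B6 = {1, 3, 4}  B7 = {3, 4, 8}  B8 = {3, 6, 8}
Tree: B1–B2, B2–B3, B3–B4, B4–B5, B5–B6, B6–B7, B7–B8
The largest bag has 3 vertices, giving width 2; this decomposition certifies tw(G) ≤ 2. The edges 9–7–5–0–9 form a cycle, so G is not a tree and its treewidth is at least 2. Therefore the treewidth is 2.

2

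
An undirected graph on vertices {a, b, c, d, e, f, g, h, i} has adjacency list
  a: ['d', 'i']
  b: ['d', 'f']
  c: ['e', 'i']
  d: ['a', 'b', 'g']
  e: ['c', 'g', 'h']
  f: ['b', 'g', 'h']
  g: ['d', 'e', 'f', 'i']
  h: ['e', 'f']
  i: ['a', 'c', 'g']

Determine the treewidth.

3

A width-3 tree decomposition is:
Bags: B1 = {b, d, f, h}  B2 = {d, f, g, h}  B3 = {d, e, g, h}  B4 = {a, d, e, g}  B5 = {a, e, g, i}  B6 = {a, c, e, i}
Tree: B1–B2, B2–B3, B3–B4, B4–B5, B5–B6
The largest bag has 4 vertices, giving width 3; this decomposition certifies tw(G) ≤ 3. For the lower bound: the 4 vertex sets {b,f,h}, {d}, {g}, {a,c,e,i} are disjoint, each induces a connected subgraph, and every pair is joined by at least one edge of G. Contracting each set to a single vertex therefore yields K_{4} as a minor, and since treewidth is minor-monotone, tw(G) ≥ tw(K_{4}) = 3. The upper and lower bounds meet at 3, so that is the treewidth.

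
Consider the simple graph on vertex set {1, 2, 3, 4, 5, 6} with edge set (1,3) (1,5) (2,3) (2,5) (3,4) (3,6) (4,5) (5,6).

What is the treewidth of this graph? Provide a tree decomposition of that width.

The largest bag has 3 vertices, giving width 2; this decomposition certifies tw(G) ≤ 2. Since 5–1–3–4–5 is a cycle in G, G is not acyclic. Forests are exactly the graphs of treewidth ≤ 1, so tw(G) ≥ 2. The upper and lower bounds meet at 2, so that is the treewidth.

Treewidth 2.
Bags: B1 = {1, 3, 5}  B2 = {3, 4, 5}  B3 = {3, 5, 6}  B4 = {2, 3, 5}
Tree: B1–B2, B2–B3, B3–B4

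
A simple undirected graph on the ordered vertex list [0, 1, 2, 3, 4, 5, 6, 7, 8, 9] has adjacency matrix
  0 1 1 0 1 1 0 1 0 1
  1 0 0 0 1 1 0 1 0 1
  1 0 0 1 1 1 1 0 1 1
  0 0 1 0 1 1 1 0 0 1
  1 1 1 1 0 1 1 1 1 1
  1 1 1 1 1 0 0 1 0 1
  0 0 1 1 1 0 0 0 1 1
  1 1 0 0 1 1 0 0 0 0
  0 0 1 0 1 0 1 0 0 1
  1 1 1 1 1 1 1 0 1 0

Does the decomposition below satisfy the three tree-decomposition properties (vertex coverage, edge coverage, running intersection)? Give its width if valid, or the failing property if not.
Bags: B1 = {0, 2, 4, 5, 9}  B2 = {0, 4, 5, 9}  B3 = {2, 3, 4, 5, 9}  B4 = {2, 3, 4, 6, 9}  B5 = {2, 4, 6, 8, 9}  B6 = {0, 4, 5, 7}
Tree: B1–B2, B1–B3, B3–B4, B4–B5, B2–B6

No — vertex 1 appears in no bag.

A tree decomposition must satisfy three properties: every vertex lies in some bag; for every edge, both endpoints lie together in some bag; and for every vertex, the bags containing it form a connected subtree. Here vertex 1 appears in no bag, so the decomposition is invalid.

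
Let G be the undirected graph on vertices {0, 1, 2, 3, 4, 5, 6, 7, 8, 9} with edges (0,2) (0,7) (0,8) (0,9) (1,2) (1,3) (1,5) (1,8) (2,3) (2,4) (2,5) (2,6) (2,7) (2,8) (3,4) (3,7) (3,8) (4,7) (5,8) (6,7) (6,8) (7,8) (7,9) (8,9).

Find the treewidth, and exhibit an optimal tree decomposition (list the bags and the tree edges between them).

The largest bag has 4 vertices, giving width 3; this decomposition certifies tw(G) ≤ 3. Conversely, {0, 7, 8, 9} is a clique of size 4, and the vertices of any clique must share a bag in every tree decomposition; so some bag has ≥ 4 vertices and tw(G) ≥ 3. Therefore the treewidth is 3.

Treewidth 3.
One such decomposition:
Bags: B1 = {0, 2, 7, 8}  B2 = {0, 7, 8, 9}  B3 = {2, 3, 7, 8}  B4 = {1, 2, 3, 8}  B5 = {1, 2, 5, 8}  B6 = {2, 3, 4, 7}  B7 = {2, 6, 7, 8}
Tree: B1–B2, B1–B3, B3–B4, B4–B5, B3–B6, B3–B7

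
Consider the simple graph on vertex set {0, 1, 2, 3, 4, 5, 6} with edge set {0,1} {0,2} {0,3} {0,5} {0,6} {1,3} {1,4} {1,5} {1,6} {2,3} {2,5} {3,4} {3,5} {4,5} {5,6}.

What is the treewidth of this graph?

A width-3 tree decomposition is:
Bags: B1 = {0, 1, 3, 5}  B2 = {0, 2, 3, 5}  B3 = {1, 3, 4, 5}  B4 = {0, 1, 5, 6}
Tree: B1–B2, B1–B3, B1–B4
The largest bag has 4 vertices, giving width 3; this decomposition certifies tw(G) ≤ 3. For the lower bound, the 4 vertices {0, 1, 3, 5} are pairwise adjacent, and any tree decomposition puts a clique entirely inside one bag — forcing width ≥ 3. The upper and lower bounds meet at 3, so that is the treewidth.

3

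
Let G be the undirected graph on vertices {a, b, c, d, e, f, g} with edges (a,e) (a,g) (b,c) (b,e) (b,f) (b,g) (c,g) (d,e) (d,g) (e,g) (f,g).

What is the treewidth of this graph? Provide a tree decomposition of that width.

Every bag has size at most 3, so the width is 3 − 1 = 2 and tw(G) ≤ 2. For the lower bound, the 3 vertices {d, e, g} are pairwise adjacent, and any tree decomposition puts a clique entirely inside one bag — forcing width ≥ 2. Combining the bounds, tw(G) = 2.

Treewidth 2.
One such decomposition:
Bags: B1 = {b, e, g}  B2 = {d, e, g}  B3 = {b, c, g}  B4 = {b, f, g}  B5 = {a, e, g}
Tree: B1–B2, B1–B3, B3–B4, B1–B5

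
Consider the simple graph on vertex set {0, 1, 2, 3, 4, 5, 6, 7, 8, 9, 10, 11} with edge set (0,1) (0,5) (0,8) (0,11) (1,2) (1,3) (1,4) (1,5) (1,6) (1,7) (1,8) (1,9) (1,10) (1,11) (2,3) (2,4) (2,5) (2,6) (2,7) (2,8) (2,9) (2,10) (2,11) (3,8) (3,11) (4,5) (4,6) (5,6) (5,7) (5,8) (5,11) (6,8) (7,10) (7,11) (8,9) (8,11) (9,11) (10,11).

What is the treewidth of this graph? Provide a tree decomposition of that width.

Treewidth 4.
One optimal decomposition is:
Bags: B1 = {1, 2, 5, 7, 11}  B2 = {1, 2, 5, 8, 11}  B3 = {1, 2, 5, 6, 8}  B4 = {1, 2, 8, 9, 11}  B5 = {0, 1, 5, 8, 11}  B6 = {1, 2, 3, 8, 11}  B7 = {1, 2, 7, 10, 11}  B8 = {1, 2, 4, 5, 6}
Tree: B1–B2, B2–B3, B2–B4, B2–B5, B4–B6, B1–B7, B3–B8

The largest bag has 5 vertices, giving width 4; this decomposition certifies tw(G) ≤ 4. For the lower bound, the 5 vertices {0, 1, 5, 8, 11} are pairwise adjacent, and any tree decomposition puts a clique entirely inside one bag — forcing width ≥ 4. Therefore the treewidth is 4.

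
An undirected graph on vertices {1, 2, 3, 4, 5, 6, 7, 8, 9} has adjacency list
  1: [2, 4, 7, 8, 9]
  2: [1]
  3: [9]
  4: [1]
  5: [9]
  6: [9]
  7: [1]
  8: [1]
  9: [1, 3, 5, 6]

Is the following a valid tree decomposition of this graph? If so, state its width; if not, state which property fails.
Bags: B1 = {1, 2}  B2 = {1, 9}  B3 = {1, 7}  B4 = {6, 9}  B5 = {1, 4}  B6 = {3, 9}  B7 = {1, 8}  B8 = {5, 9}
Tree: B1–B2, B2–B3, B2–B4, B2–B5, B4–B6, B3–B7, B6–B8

Checking the three conditions: (i) the bags cover all of {1, 2, 3, 4, 5, 6, 7, 8, 9}; (ii) for each edge, some bag contains both endpoints; (iii) the bags containing any fixed vertex form a subtree. All hold, so the decomposition is valid with width 2 − 1 = 1.

Yes; width 1.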